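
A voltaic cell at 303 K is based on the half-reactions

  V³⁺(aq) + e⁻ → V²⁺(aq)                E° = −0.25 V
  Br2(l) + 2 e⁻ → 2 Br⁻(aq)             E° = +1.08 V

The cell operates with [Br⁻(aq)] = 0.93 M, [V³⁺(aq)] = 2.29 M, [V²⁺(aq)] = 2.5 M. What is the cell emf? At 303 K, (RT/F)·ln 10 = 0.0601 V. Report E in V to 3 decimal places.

The Br₂/Br⁻ couple has the more positive E°, so it is the cathode; V³⁺/V²⁺ is the anode.
E°cell = E°cat − E°an = +1.08 − (−0.25) = +1.33 V; n = 2.
The balanced reaction is Br2(l) + 2 V²⁺(aq) → 2 Br⁻(aq) + 2 V³⁺(aq), so Q = ([Br⁻(aq)]^2·[V³⁺(aq)]^2) / [V²⁺(aq)]^2 = 0.726 and log Q = −0.139.
Applying E = E° − (RT ln10/nF)·log Q gives +1.33 − (0.0601/2)(−0.139) = +1.334 V.

+1.334 V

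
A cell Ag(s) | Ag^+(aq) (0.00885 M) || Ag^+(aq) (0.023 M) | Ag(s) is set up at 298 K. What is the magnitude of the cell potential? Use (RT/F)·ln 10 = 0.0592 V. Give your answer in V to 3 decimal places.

0.025 V

For a concentration cell E°cell = 0, since both electrodes use the same couple.
The compartment with the higher Ag^+(aq) concentration (0.023 M) acts as the cathode; ions are reduced there and produced at the dilute (0.00885 M) anode.
With n = 1, Ecell = −(0.0592/1)·log([dilute]/[conc]) = −(0.0592/1)·log(0.00885/0.023) = +0.025 V.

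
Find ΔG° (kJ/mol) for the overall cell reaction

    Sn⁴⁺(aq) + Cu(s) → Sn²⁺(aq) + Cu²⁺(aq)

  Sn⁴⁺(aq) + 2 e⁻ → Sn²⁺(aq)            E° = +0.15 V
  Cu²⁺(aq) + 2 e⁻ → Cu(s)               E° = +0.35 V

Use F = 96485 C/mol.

+38.6 kJ/mol

In the reaction as written Sn⁴⁺(aq) is reduced, so the Sn⁴⁺/Sn²⁺ couple is the cathode and Cu²⁺/Cu is the anode.
E°cell = +0.15 − (+0.35) = −0.20 V; balancing electrons gives n = 2.
ΔG° = −nFE°cell = −(2)(96485)(−0.20) J/mol = +38.6 kJ/mol.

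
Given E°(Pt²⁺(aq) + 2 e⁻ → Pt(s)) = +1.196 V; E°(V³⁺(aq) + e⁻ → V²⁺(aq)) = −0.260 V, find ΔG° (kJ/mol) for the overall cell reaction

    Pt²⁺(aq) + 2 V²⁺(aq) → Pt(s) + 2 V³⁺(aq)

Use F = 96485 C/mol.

−281 kJ/mol

In the reaction as written Pt²⁺(aq) is reduced, so the Pt²⁺/Pt couple is the cathode and V³⁺/V²⁺ is the anode.
E°cell = +1.196 − (−0.260) = +1.456 V; balancing electrons gives n = 2.
ΔG° = −nFE°cell = −(2)(96485)(+1.456) J/mol = −281 kJ/mol.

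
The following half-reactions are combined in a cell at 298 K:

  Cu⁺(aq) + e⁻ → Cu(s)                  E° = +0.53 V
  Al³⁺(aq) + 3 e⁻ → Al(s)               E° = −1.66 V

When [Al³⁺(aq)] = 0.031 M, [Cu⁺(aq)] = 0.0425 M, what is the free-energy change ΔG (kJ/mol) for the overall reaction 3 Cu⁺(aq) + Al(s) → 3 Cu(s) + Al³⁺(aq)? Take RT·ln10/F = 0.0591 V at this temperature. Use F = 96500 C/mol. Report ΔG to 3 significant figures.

−619 kJ/mol

E°cell = +0.53 − (−1.66) = +2.19 V; the balanced reaction transfers n = 3 electrons.
Here Q = [Al³⁺(aq)] / [Cu⁺(aq)]^3 = 404 (log Q = 2.606), giving E = +2.19 − (0.0591/3)·(2.606) = +2.1387 V.
ΔG = −nFE = −(3)(96500)(+2.1387) J/mol = −619 kJ/mol.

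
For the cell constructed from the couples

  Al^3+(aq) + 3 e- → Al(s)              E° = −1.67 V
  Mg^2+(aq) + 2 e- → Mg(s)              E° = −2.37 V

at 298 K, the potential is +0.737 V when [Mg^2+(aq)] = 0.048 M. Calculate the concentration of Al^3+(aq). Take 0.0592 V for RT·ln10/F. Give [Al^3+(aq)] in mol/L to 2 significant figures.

0.79 M

The Al³⁺/Al couple has the larger reduction potential, so it is the cathode: E°cell = −1.67 − (−2.37) = +0.70 V and n = 6.
Rearranging E = E° − (0.0592/n)·log Q gives log Q = 6(+0.70 − (+0.737))/0.0592 = −3.750.
For 2 Al^3+(aq) + 3 Mg(s) → 2 Al(s) + 3 Mg^2+(aq), the reaction quotient is Q = [Mg^2+(aq)]^3 / [Al^3+(aq)]^2.
Substituting the known concentrations and solving, log [Al^3+(aq)] = −0.103 and [Al^3+(aq)] = 0.79 M.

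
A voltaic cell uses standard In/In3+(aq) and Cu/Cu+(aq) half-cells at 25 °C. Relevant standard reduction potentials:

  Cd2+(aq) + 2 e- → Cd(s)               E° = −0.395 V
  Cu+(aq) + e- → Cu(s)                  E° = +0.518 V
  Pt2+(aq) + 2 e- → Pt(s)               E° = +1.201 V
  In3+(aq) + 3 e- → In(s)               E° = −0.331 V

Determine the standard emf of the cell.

Of the two couples in this cell, the one with the more positive reduction potential is reduced at the cathode: here that is Cu⁺/Cu (+0.518 V); In³⁺/In (−0.331 V) is the anode.
E°cell = E°(cathode) − E°(anode) = +0.518 − (−0.331) = +0.849 V.

+0.849 V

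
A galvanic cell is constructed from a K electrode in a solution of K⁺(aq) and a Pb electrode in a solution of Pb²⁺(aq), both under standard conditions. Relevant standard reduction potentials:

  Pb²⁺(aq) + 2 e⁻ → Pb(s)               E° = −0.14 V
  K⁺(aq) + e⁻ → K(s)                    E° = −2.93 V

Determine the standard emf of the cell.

Of the two couples in this cell, the one with the more positive reduction potential is reduced at the cathode: here that is Pb²⁺/Pb (−0.14 V); K⁺/K (−2.93 V) is the anode.
E°cell = E°(cathode) − E°(anode) = −0.14 − (−2.93) = +2.79 V.

+2.79 V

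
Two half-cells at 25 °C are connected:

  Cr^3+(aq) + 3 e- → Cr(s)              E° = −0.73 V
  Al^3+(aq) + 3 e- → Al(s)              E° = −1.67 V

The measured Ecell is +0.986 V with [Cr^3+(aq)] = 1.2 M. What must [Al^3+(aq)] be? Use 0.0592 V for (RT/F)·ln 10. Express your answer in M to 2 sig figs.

0.0056 M

With Cr³⁺/Cr at the cathode and Al³⁺/Al at the anode, E°cell = −0.73 − (−1.67) = +0.94 V (n = 3).
Since E = E° − (0.0592/n)·log Q, log Q = n(E° − E)/0.0592 = −2.331.
Balancing electrons gives Cr^3+(aq) + Al(s) → Cr(s) + Al^3+(aq); thus Q = [Al^3+(aq)] / [Cr^3+(aq)].
Isolating [Al^3+(aq)] in Q = 10^{−2.331} yields log [Al^3+(aq)] = −2.252, i.e. 0.0056 M.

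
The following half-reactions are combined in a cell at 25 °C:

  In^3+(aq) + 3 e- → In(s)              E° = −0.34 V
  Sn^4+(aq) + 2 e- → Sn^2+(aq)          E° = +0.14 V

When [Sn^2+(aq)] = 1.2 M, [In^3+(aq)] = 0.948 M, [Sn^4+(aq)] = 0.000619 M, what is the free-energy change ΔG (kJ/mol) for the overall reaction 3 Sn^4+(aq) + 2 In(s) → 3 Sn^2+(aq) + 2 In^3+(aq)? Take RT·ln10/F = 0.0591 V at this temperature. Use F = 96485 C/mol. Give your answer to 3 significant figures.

−222 kJ/mol

The standard cell potential is +0.14 − (−0.34) = +0.48 V, with n = 6 electrons in the balanced equation.
Here Q = ([Sn^2+(aq)]^3·[In^3+(aq)]^2) / [Sn^4+(aq)]^3 = 6.55×10^9 (log Q = 9.816), giving E = +0.48 − (0.0591/6)·(9.816) = +0.3833 V.
Finally ΔG = −nFE = −(6)(96485 C/mol)(+0.3833 V) = −222 kJ/mol.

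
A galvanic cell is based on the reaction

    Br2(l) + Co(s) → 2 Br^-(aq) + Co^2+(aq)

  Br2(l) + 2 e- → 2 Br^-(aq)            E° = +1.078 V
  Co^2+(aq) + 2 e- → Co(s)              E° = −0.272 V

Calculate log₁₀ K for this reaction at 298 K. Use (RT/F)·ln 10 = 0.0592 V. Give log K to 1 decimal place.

The Br₂/Br⁻ couple is reduced (cathode); E°cell = +1.078 − (−0.272) = +1.350 V with n = 2.
At equilibrium E = 0, so log K = nE°cell / 0.0592 = (2)(+1.350) / 0.0592 = 45.6.

log K = 45.6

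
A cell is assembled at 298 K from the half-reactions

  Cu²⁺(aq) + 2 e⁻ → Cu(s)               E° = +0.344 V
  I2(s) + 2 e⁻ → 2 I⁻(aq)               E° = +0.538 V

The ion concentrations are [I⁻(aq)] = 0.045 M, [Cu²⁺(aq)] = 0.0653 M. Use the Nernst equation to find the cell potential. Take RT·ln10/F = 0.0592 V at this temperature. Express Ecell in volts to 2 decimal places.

+0.31 V

I₂/I⁻ is reduced (cathode, E° = +0.538 V) and Cu²⁺/Cu is oxidized (anode).
E°cell = E°cat − E°an = +0.538 − (+0.344) = +0.194 V; n = 2.
Balancing gives I2(s) + Cu(s) → 2 I⁻(aq) + Cu²⁺(aq); hence Q = [I⁻(aq)]^2·[Cu²⁺(aq)] = 0.000132 (log Q = −3.879).
By the Nernst equation, E = +0.194 − (0.0592/2)·(−3.879) = +0.31 V.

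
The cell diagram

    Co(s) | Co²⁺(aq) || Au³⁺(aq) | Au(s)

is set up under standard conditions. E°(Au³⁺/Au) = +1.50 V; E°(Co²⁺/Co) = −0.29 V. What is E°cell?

+1.79 V

By convention the left-hand electrode in cell notation is the anode (oxidation) and the right-hand electrode is the cathode (reduction).
E°cell = E°(right) − E°(left) = +1.50 − (−0.29) = +1.79 V.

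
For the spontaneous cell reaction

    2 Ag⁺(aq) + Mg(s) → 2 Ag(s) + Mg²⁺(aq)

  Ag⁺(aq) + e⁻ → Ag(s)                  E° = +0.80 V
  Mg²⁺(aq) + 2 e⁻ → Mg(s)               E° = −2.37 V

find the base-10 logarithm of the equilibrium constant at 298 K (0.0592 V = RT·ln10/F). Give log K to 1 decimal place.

log K = 107.1

The Ag⁺/Ag couple is reduced (cathode); E°cell = +0.80 − (−2.37) = +3.17 V with n = 2.
At equilibrium E = 0, so log K = nE°cell / 0.0592 = (2)(+3.17) / 0.0592 = 107.1.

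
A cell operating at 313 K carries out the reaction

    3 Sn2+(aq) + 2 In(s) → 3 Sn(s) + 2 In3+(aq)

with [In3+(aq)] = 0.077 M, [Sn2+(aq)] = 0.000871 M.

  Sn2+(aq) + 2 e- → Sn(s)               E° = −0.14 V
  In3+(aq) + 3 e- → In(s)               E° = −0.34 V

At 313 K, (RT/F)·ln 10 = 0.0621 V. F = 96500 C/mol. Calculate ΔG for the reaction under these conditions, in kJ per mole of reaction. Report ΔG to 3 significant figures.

−74.1 kJ/mol

E°cell = −0.14 − (−0.34) = +0.20 V; the balanced reaction transfers n = 6 electrons.
Here Q = [In3+(aq)]^2 / [Sn2+(aq)]^3 = 8.97×10^6 (log Q = 6.953), giving E = +0.20 − (0.0621/6)·(6.953) = +0.1280 V.
Finally ΔG = −nFE = −(6)(96500 C/mol)(+0.1280 V) = −74.1 kJ/mol.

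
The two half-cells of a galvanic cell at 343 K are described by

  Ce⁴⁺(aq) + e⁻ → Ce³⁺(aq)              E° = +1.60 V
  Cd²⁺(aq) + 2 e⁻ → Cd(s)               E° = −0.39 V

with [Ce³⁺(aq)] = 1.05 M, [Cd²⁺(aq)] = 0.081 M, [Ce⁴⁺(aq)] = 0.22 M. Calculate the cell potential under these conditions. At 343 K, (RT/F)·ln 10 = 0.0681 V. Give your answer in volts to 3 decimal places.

Ce⁴⁺/Ce³⁺ is reduced (cathode, E° = +1.60 V) and Cd²⁺/Cd is oxidized (anode).
The standard potential is +1.60 − (−0.39) = +1.99 V and the balanced reaction transfers n = 2 electrons.
Balancing gives 2 Ce⁴⁺(aq) + Cd(s) → 2 Ce³⁺(aq) + Cd²⁺(aq); hence Q = ([Ce³⁺(aq)]^2·[Cd²⁺(aq)]) / [Ce⁴⁺(aq)]^2 = 1.85 (log Q = 0.266).
By the Nernst equation, E = +1.99 − (0.0681/2)·(0.266) = +1.981 V.

+1.981 V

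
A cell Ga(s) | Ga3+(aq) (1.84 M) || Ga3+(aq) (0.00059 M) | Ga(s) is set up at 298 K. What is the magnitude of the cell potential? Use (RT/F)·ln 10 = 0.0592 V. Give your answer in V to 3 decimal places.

For a concentration cell E°cell = 0, since both electrodes use the same couple.
The compartment with the higher Ga3+(aq) concentration (1.84 M) acts as the cathode; ions are reduced there and produced at the dilute (0.00059 M) anode.
With n = 3, Ecell = −(0.0592/3)·log([dilute]/[conc]) = −(0.0592/3)·log(0.00059/1.84) = +0.069 V.

0.069 V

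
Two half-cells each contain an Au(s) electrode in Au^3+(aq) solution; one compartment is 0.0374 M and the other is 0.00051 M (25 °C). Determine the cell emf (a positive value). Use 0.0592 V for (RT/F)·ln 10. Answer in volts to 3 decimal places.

0.037 V

For a concentration cell E°cell = 0, since both electrodes use the same couple.
The compartment with the higher Au^3+(aq) concentration (0.0374 M) acts as the cathode; ions are reduced there and produced at the dilute (0.00051 M) anode.
With n = 3, Ecell = −(0.0592/3)·log([dilute]/[conc]) = −(0.0592/3)·log(0.00051/0.0374) = +0.037 V.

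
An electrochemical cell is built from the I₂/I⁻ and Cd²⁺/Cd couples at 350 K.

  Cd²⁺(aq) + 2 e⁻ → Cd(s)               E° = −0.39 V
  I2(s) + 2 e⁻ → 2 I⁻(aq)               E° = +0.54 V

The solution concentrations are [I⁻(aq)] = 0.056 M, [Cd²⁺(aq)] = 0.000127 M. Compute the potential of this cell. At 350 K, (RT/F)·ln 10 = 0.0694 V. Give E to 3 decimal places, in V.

+1.152 V

Since E°(I₂/I⁻) > E°(Cd²⁺/Cd), I₂/I⁻ serves as the cathode.
The standard potential is +0.54 − (−0.39) = +0.93 V and the balanced reaction transfers n = 2 electrons.
For the overall reaction I2(s) + Cd(s) → 2 I⁻(aq) + Cd²⁺(aq), Q = [I⁻(aq)]^2·[Cd²⁺(aq)] = 3.98×10^−7, giving log Q = −6.400.
E = E° − (0.0694/n)·log Q = +0.93 − (0.0694/2)(−6.400) = +1.152 V.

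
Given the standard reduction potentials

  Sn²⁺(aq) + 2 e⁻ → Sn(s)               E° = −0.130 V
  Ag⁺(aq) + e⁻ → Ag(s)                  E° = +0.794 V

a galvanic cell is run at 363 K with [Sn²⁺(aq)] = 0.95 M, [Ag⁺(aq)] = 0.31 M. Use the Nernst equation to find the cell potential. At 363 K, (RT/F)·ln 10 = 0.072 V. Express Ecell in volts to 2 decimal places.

Since E°(Ag⁺/Ag) > E°(Sn²⁺/Sn), Ag⁺/Ag serves as the cathode.
E°cell = +0.794 − (−0.130) = +0.924 V, with n = 2 electrons transferred.
The balanced reaction is 2 Ag⁺(aq) + Sn(s) → 2 Ag(s) + Sn²⁺(aq), so Q = [Sn²⁺(aq)] / [Ag⁺(aq)]^2 = 9.89 and log Q = 0.995.
By the Nernst equation, E = +0.924 − (0.072/2)·(0.995) = +0.89 V.

+0.89 V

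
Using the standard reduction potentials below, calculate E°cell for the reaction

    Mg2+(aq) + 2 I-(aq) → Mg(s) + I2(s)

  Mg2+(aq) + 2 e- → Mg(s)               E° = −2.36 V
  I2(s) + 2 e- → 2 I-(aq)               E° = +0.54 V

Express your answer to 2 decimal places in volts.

In the reaction as written, Mg2+(aq) is reduced (cathode) and I2(s) is produced by oxidation at the anode.
E°cell = E°(cathode) − E°(anode) = −2.36 − (+0.54) = −2.90 V.
The negative E°cell means the reaction is non-spontaneous in the direction written.

−2.90 V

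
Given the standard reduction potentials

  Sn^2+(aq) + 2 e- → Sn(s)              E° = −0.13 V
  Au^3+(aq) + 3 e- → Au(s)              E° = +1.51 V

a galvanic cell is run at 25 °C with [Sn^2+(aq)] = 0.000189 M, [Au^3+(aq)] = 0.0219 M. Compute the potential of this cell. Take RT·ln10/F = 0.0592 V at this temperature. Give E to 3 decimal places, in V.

+1.717 V

Since E°(Au³⁺/Au) > E°(Sn²⁺/Sn), Au³⁺/Au serves as the cathode.
The standard potential is +1.51 − (−0.13) = +1.64 V and the balanced reaction transfers n = 6 electrons.
Balancing gives 2 Au^3+(aq) + 3 Sn(s) → 2 Au(s) + 3 Sn^2+(aq); hence Q = [Sn^2+(aq)]^3 / [Au^3+(aq)]^2 = 1.41×10^−8 (log Q = −7.852).
By the Nernst equation, E = +1.64 − (0.0592/6)·(−7.852) = +1.717 V.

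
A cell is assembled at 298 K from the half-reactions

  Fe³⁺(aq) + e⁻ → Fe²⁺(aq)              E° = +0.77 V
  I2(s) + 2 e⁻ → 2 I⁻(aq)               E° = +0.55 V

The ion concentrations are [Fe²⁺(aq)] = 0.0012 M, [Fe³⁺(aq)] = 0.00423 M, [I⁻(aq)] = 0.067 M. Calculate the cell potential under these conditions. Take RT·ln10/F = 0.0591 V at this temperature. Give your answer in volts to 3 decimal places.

+0.183 V

Fe³⁺/Fe²⁺ is reduced (cathode, E° = +0.77 V) and I₂/I⁻ is oxidized (anode).
The standard potential is +0.77 − (+0.55) = +0.22 V and the balanced reaction transfers n = 2 electrons.
The balanced reaction is 2 Fe³⁺(aq) + 2 I⁻(aq) → 2 Fe²⁺(aq) + I2(s), so Q = [Fe²⁺(aq)]^2 / ([Fe³⁺(aq)]^2·[I⁻(aq)]^2) = 17.9 and log Q = 1.254.
E = E° − (0.0591/n)·log Q = +0.22 − (0.0591/2)(1.254) = +0.183 V.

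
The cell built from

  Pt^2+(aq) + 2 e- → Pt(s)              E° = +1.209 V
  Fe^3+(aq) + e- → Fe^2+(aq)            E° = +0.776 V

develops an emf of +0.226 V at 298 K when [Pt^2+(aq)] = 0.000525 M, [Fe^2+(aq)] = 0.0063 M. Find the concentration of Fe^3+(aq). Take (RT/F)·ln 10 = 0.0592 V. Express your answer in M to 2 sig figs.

With Pt²⁺/Pt at the cathode and Fe³⁺/Fe²⁺ at the anode, E°cell = +1.209 − (+0.776) = +0.433 V (n = 2).
Rearranging E = E° − (0.0592/n)·log Q gives log Q = 2(+0.433 − (+0.226))/0.0592 = 6.993.
For Pt^2+(aq) + 2 Fe^2+(aq) → Pt(s) + 2 Fe^3+(aq), the reaction quotient is Q = [Fe^3+(aq)]^2 / ([Pt^2+(aq)]·[Fe^2+(aq)]^2).
Solving for the unknown gives log [Fe^3+(aq)] = −0.344, so [Fe^3+(aq)] ≈ 0.45 M.

0.45 M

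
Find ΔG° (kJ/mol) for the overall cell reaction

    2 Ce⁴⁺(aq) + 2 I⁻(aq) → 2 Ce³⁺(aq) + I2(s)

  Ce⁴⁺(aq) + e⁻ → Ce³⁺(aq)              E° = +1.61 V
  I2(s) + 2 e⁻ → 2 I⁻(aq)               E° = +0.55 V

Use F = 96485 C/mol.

−205 kJ/mol

In the reaction as written Ce⁴⁺(aq) is reduced, so the Ce⁴⁺/Ce³⁺ couple is the cathode and I₂/I⁻ is the anode.
E°cell = +1.61 − (+0.55) = +1.06 V; balancing electrons gives n = 2.
ΔG° = −nFE°cell = −(2)(96485)(+1.06) J/mol = −205 kJ/mol.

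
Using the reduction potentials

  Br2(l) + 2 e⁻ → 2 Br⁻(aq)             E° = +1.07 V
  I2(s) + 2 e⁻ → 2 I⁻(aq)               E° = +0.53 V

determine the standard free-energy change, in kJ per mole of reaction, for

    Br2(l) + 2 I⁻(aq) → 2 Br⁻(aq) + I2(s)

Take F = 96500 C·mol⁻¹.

In the reaction as written Br2(l) is reduced, so the Br₂/Br⁻ couple is the cathode and I₂/I⁻ is the anode.
E°cell = +1.07 − (+0.53) = +0.54 V; balancing electrons gives n = 2.
ΔG° = −nFE°cell = −(2)(96500)(+0.54) J/mol = −104 kJ/mol.

−104 kJ/mol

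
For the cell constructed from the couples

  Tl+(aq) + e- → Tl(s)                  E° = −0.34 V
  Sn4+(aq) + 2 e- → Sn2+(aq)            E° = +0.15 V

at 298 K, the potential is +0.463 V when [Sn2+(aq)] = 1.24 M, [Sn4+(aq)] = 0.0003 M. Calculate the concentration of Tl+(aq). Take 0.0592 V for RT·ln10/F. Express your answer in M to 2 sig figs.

0.044 M

The Sn⁴⁺/Sn²⁺ couple has the larger reduction potential, so it is the cathode: E°cell = +0.15 − (−0.34) = +0.49 V and n = 2.
Since E = E° − (0.0592/n)·log Q, log Q = n(E° − E)/0.0592 = 0.912.
For Sn4+(aq) + 2 Tl(s) → Sn2+(aq) + 2 Tl+(aq), the reaction quotient is Q = ([Sn2+(aq)]·[Tl+(aq)]^2) / [Sn4+(aq)].
Solving for the unknown gives log [Tl+(aq)] = −1.352, so [Tl+(aq)] ≈ 0.044 M.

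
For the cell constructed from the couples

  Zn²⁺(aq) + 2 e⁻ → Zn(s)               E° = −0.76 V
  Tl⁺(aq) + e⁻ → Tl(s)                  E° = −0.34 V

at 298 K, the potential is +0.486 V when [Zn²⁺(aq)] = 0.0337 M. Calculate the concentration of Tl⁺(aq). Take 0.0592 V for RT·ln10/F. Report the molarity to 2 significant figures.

Tl⁺/Tl is the cathode (higher E°); E°cell = −0.34 − (−0.76) = +0.42 V with n = 2.
From the Nernst equation, log Q = n(E° − E)/0.0592 = 2·(+0.42 − (+0.486))/0.0592 = −2.230.
Balancing electrons gives 2 Tl⁺(aq) + Zn(s) → 2 Tl(s) + Zn²⁺(aq); thus Q = [Zn²⁺(aq)] / [Tl⁺(aq)]^2.
Substituting the known concentrations and solving, log [Tl⁺(aq)] = 0.379 and [Tl⁺(aq)] = 2.4 M.

2.4 M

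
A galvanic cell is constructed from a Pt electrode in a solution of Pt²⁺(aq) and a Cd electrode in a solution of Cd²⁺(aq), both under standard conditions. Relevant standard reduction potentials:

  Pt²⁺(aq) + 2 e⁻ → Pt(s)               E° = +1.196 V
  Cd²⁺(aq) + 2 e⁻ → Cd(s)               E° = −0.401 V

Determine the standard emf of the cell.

The Pt²⁺/Pt couple has the higher E°, so Pt ion is reduced (cathode) and Cd is oxidized (anode).
E°cell = E°(cathode) − E°(anode) = +1.196 − (−0.401) = +1.597 V.

+1.597 V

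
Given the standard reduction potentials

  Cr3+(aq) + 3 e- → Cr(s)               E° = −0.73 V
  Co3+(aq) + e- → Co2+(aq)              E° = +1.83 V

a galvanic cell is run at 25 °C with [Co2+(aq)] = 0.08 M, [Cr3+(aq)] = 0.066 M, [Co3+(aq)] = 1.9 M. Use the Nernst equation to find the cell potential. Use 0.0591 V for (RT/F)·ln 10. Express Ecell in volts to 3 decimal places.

+2.665 V

Since E°(Co³⁺/Co²⁺) > E°(Cr³⁺/Cr), Co³⁺/Co²⁺ serves as the cathode.
The standard potential is +1.83 − (−0.73) = +2.56 V and the balanced reaction transfers n = 3 electrons.
The balanced reaction is 3 Co3+(aq) + Cr(s) → 3 Co2+(aq) + Cr3+(aq), so Q = ([Co2+(aq)]^3·[Cr3+(aq)]) / [Co3+(aq)]^3 = 4.93×10^−6 and log Q = −5.307.
By the Nernst equation, E = +2.56 − (0.0591/3)·(−5.307) = +2.665 V.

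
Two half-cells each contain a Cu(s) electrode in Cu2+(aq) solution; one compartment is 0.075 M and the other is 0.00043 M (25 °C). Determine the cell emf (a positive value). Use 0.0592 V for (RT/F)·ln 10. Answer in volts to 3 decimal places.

0.066 V

For a concentration cell E°cell = 0, since both electrodes use the same couple.
The compartment with the higher Cu2+(aq) concentration (0.075 M) acts as the cathode; ions are reduced there and produced at the dilute (0.00043 M) anode.
With n = 2, Ecell = −(0.0592/2)·log([dilute]/[conc]) = −(0.0592/2)·log(0.00043/0.075) = +0.066 V.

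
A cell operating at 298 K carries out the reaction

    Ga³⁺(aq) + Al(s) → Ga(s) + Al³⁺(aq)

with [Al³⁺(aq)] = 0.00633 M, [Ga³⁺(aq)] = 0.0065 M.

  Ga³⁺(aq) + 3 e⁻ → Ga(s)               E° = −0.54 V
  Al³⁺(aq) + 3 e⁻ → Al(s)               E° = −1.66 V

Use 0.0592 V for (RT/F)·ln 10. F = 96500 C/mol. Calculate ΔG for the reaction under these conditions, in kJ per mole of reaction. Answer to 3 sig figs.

With Ga³⁺/Ga reduced at the cathode, E°cell = −0.54 − (−1.66) = +1.12 V and n = 3.
Q = [Al³⁺(aq)] / [Ga³⁺(aq)] = 0.974, so log Q = −0.012 and E = +1.12 − (0.0592/3)(−0.012) = +1.1202 V.
ΔG = −nFE = −(3)(96500)(+1.1202) J/mol = −324 kJ/mol.

−324 kJ/mol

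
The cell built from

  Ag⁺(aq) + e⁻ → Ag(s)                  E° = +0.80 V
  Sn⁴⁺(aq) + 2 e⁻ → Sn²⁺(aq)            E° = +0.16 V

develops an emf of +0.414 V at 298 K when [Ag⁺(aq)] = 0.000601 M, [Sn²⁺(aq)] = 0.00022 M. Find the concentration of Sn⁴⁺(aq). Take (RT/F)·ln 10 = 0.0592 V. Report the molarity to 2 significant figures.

With Ag⁺/Ag at the cathode and Sn⁴⁺/Sn²⁺ at the anode, E°cell = +0.80 − (+0.16) = +0.64 V (n = 2).
Since E = E° − (0.0592/n)·log Q, log Q = n(E° − E)/0.0592 = 7.635.
For 2 Ag⁺(aq) + Sn²⁺(aq) → 2 Ag(s) + Sn⁴⁺(aq), the reaction quotient is Q = [Sn⁴⁺(aq)] / ([Ag⁺(aq)]^2·[Sn²⁺(aq)]).
Substituting the known concentrations and solving, log [Sn⁴⁺(aq)] = −2.465 and [Sn⁴⁺(aq)] = 0.0034 M.

0.0034 M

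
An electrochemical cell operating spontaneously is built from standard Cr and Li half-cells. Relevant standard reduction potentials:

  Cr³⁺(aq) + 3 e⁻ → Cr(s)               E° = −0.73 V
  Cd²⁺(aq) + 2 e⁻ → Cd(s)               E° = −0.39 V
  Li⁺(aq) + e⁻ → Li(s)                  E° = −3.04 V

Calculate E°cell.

+2.31 V

The Cr³⁺/Cr couple has the higher E°, so Cr ion is reduced (cathode) and Li is oxidized (anode).
E°cell = E°(cathode) − E°(anode) = −0.73 − (−3.04) = +2.31 V.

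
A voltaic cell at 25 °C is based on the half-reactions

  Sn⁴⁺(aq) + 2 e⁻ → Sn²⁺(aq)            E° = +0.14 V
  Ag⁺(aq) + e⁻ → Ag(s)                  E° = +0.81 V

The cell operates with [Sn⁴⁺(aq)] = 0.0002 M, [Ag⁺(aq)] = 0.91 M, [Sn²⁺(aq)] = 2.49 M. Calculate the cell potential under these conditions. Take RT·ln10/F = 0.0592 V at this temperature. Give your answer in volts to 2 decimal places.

+0.79 V

Ag⁺/Ag is reduced (cathode, E° = +0.81 V) and Sn⁴⁺/Sn²⁺ is oxidized (anode).
The standard potential is +0.81 − (+0.14) = +0.67 V and the balanced reaction transfers n = 2 electrons.
For the overall reaction 2 Ag⁺(aq) + Sn²⁺(aq) → 2 Ag(s) + Sn⁴⁺(aq), Q = [Sn⁴⁺(aq)] / ([Ag⁺(aq)]^2·[Sn²⁺(aq)]) = 9.7×10^−5, giving log Q = −4.013.
By the Nernst equation, E = +0.67 − (0.0592/2)·(−4.013) = +0.79 V.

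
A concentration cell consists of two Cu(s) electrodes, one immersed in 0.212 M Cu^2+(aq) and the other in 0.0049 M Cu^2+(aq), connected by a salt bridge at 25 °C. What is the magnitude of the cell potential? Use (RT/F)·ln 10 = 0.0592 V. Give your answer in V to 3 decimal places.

For a concentration cell E°cell = 0, since both electrodes use the same couple.
The compartment with the higher Cu^2+(aq) concentration (0.212 M) acts as the cathode; ions are reduced there and produced at the dilute (0.0049 M) anode.
With n = 2, Ecell = −(0.0592/2)·log([dilute]/[conc]) = −(0.0592/2)·log(0.0049/0.212) = +0.048 V.

0.048 V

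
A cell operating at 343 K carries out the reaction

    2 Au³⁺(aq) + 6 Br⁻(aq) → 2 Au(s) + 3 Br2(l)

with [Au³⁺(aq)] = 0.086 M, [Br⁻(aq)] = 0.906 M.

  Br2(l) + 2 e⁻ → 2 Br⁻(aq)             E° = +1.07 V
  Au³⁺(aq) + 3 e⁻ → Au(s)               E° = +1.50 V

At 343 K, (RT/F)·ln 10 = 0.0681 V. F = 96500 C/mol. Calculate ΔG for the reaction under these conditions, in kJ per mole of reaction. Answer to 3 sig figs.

E°cell = +1.50 − (+1.07) = +0.43 V; the balanced reaction transfers n = 6 electrons.
Q = 1 / ([Au³⁺(aq)]^2·[Br⁻(aq)]^6) = 244, so log Q = 2.388 and E = +0.43 − (0.0681/6)(2.388) = +0.4029 V.
Finally ΔG = −nFE = −(6)(96500 C/mol)(+0.4029 V) = −233 kJ/mol.

−233 kJ/mol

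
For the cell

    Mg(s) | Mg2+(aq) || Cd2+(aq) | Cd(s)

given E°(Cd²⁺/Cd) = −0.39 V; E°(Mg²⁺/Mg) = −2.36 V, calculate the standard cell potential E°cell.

By convention the left-hand electrode in cell notation is the anode (oxidation) and the right-hand electrode is the cathode (reduction).
E°cell = E°(right) − E°(left) = −0.39 − (−2.36) = +1.97 V.

+1.97 V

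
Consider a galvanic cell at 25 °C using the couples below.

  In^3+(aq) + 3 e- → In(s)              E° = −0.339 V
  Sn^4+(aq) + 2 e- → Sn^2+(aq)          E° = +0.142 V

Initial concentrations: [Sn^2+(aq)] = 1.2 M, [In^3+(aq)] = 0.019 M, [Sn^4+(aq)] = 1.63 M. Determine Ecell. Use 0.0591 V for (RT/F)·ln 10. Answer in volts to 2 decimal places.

+0.52 V

Since E°(Sn⁴⁺/Sn²⁺) > E°(In³⁺/In), Sn⁴⁺/Sn²⁺ serves as the cathode.
E°cell = E°cat − E°an = +0.142 − (−0.339) = +0.481 V; n = 6.
For the overall reaction 3 Sn^4+(aq) + 2 In(s) → 3 Sn^2+(aq) + 2 In^3+(aq), Q = ([Sn^2+(aq)]^3·[In^3+(aq)]^2) / [Sn^4+(aq)]^3 = 0.000144, giving log Q = −3.842.
E = E° − (0.0591/n)·log Q = +0.481 − (0.0591/6)(−3.842) = +0.52 V.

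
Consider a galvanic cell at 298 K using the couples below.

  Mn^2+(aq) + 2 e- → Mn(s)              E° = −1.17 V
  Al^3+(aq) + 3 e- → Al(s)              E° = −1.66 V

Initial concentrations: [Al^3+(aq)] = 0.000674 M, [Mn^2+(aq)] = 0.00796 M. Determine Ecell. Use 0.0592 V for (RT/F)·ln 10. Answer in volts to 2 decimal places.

Mn²⁺/Mn is reduced (cathode, E° = −1.17 V) and Al³⁺/Al is oxidized (anode).
E°cell = −1.17 − (−1.66) = +0.49 V, with n = 6 electrons transferred.
For the overall reaction 3 Mn^2+(aq) + 2 Al(s) → 3 Mn(s) + 2 Al^3+(aq), Q = [Al^3+(aq)]^2 / [Mn^2+(aq)]^3 = 0.901, giving log Q = −0.045.
E = E° − (0.0592/n)·log Q = +0.49 − (0.0592/6)(−0.045) = +0.49 V.

+0.49 V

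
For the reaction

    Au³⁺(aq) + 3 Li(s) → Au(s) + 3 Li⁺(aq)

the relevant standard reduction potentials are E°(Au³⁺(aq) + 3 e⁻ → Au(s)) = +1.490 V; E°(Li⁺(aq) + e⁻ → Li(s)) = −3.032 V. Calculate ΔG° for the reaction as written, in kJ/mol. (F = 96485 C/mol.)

In the reaction as written Au³⁺(aq) is reduced, so the Au³⁺/Au couple is the cathode and Li⁺/Li is the anode.
E°cell = +1.490 − (−3.032) = +4.522 V; balancing electrons gives n = 3.
ΔG° = −nFE°cell = −(3)(96485)(+4.522) J/mol = −1309 kJ/mol.

−1309 kJ/mol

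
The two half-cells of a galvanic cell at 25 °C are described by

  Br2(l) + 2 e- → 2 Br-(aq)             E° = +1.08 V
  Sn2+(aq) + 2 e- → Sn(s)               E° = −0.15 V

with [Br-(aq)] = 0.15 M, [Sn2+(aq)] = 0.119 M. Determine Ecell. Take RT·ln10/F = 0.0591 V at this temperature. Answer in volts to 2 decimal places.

The Br₂/Br⁻ couple has the more positive E°, so it is the cathode; Sn²⁺/Sn is the anode.
E°cell = +1.08 − (−0.15) = +1.23 V, with n = 2 electrons transferred.
For the overall reaction Br2(l) + Sn(s) → 2 Br-(aq) + Sn2+(aq), Q = [Br-(aq)]^2·[Sn2+(aq)] = 0.00268, giving log Q = −2.572.
Applying E = E° − (RT ln10/nF)·log Q gives +1.23 − (0.0591/2)(−2.572) = +1.31 V.

+1.31 V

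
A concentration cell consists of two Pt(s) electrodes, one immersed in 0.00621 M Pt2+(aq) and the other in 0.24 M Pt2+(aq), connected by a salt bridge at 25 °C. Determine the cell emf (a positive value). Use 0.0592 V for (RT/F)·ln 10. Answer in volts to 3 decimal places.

For a concentration cell E°cell = 0, since both electrodes use the same couple.
The compartment with the higher Pt2+(aq) concentration (0.24 M) acts as the cathode; ions are reduced there and produced at the dilute (0.00621 M) anode.
With n = 2, Ecell = −(0.0592/2)·log([dilute]/[conc]) = −(0.0592/2)·log(0.00621/0.24) = +0.047 V.

0.047 V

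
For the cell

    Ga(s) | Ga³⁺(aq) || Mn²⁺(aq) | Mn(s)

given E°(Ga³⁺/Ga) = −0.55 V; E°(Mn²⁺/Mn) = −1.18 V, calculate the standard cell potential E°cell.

−0.63 V

By convention the left-hand electrode in cell notation is the anode (oxidation) and the right-hand electrode is the cathode (reduction).
E°cell = E°(right) − E°(left) = −1.18 − (−0.55) = −0.63 V.
The negative sign shows that, as written, the cell would require an external voltage to drive the reaction.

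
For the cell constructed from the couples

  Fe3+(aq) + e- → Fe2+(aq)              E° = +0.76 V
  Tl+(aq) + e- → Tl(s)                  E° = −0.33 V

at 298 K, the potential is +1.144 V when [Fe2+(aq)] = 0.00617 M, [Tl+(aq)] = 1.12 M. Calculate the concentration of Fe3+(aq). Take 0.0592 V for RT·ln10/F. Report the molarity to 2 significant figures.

With Fe³⁺/Fe²⁺ at the cathode and Tl⁺/Tl at the anode, E°cell = +0.76 − (−0.33) = +1.09 V (n = 1).
Since E = E° − (0.0592/n)·log Q, log Q = n(E° − E)/0.0592 = −0.912.
Balancing electrons gives Fe3+(aq) + Tl(s) → Fe2+(aq) + Tl+(aq); thus Q = ([Fe2+(aq)]·[Tl+(aq)]) / [Fe3+(aq)].
Isolating [Fe3+(aq)] in Q = 10^{−0.912} yields log [Fe3+(aq)] = −1.248, i.e. 0.056 M.

0.056 M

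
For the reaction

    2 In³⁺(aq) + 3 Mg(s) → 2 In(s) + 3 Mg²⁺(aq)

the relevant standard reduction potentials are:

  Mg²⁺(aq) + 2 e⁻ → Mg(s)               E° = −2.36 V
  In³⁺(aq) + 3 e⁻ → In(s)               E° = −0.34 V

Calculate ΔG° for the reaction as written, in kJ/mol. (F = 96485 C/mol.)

In the reaction as written In³⁺(aq) is reduced, so the In³⁺/In couple is the cathode and Mg²⁺/Mg is the anode.
E°cell = −0.34 − (−2.36) = +2.02 V; balancing electrons gives n = 6.
ΔG° = −nFE°cell = −(6)(96485)(+2.02) J/mol = −1169 kJ/mol.

−1169 kJ/mol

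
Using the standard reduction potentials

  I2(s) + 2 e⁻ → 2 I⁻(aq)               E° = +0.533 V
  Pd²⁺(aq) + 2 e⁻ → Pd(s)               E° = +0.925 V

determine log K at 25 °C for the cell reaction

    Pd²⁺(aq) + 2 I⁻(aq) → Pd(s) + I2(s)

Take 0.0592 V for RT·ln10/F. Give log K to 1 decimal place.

log K = 13.2

The Pd²⁺/Pd couple is reduced (cathode); E°cell = +0.925 − (+0.533) = +0.392 V with n = 2.
At equilibrium E = 0, so log K = nE°cell / 0.0592 = (2)(+0.392) / 0.0592 = 13.2.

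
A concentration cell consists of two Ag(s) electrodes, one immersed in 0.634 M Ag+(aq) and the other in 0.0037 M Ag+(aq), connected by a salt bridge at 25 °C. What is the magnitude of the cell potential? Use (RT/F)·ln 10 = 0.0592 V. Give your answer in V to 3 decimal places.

0.132 V

For a concentration cell E°cell = 0, since both electrodes use the same couple.
The compartment with the higher Ag+(aq) concentration (0.634 M) acts as the cathode; ions are reduced there and produced at the dilute (0.0037 M) anode.
With n = 1, Ecell = −(0.0592/1)·log([dilute]/[conc]) = −(0.0592/1)·log(0.0037/0.634) = +0.132 V.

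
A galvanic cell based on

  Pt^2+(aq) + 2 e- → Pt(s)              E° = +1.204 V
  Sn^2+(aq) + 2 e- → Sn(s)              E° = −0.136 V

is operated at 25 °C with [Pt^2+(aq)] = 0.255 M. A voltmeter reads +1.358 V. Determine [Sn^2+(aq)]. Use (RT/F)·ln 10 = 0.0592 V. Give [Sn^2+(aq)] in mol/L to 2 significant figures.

With Pt²⁺/Pt at the cathode and Sn²⁺/Sn at the anode, E°cell = +1.204 − (−0.136) = +1.340 V (n = 2).
Rearranging E = E° − (0.0592/n)·log Q gives log Q = 2(+1.340 − (+1.358))/0.0592 = −0.608.
Balancing electrons gives Pt^2+(aq) + Sn(s) → Pt(s) + Sn^2+(aq); thus Q = [Sn^2+(aq)] / [Pt^2+(aq)].
Solving for the unknown gives log [Sn^2+(aq)] = −1.201, so [Sn^2+(aq)] ≈ 0.063 M.

0.063 M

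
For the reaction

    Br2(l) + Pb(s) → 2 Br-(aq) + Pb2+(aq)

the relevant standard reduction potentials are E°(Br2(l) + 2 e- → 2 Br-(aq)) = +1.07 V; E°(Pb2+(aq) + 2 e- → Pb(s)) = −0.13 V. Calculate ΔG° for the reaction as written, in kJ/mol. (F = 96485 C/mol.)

−232 kJ/mol

In the reaction as written Br2(l) is reduced, so the Br₂/Br⁻ couple is the cathode and Pb²⁺/Pb is the anode.
E°cell = +1.07 − (−0.13) = +1.20 V; balancing electrons gives n = 2.
ΔG° = −nFE°cell = −(2)(96485)(+1.20) J/mol = −232 kJ/mol.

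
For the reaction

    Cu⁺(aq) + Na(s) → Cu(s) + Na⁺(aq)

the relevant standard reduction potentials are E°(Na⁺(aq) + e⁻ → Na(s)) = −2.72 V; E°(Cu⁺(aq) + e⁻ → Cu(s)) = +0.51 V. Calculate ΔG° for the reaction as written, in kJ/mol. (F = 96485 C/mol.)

−312 kJ/mol

In the reaction as written Cu⁺(aq) is reduced, so the Cu⁺/Cu couple is the cathode and Na⁺/Na is the anode.
E°cell = +0.51 − (−2.72) = +3.23 V; balancing electrons gives n = 1.
ΔG° = −nFE°cell = −(1)(96485)(+3.23) J/mol = −312 kJ/mol.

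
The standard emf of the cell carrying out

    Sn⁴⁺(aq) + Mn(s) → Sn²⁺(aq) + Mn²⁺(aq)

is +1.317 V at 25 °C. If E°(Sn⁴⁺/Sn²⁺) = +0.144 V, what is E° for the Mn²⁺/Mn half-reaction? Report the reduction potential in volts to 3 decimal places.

−1.173 V

In the reaction as written the Sn⁴⁺/Sn²⁺ couple is reduced (cathode) and Mn²⁺/Mn is oxidized (anode), so E°cell = E°(Sn⁴⁺/Sn²⁺) − E°(Mn²⁺/Mn).
E°(Mn²⁺/Mn) = E°(cathode) − E°cell = +0.144 − (+1.317) = −1.173 V.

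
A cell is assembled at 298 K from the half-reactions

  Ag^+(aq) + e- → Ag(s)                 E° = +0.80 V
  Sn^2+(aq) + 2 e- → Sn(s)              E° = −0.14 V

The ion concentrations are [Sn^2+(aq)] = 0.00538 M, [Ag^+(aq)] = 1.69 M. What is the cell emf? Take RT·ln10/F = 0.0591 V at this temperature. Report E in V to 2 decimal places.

The Ag⁺/Ag couple has the more positive E°, so it is the cathode; Sn²⁺/Sn is the anode.
E°cell = E°cat − E°an = +0.80 − (−0.14) = +0.94 V; n = 2.
For the overall reaction 2 Ag^+(aq) + Sn(s) → 2 Ag(s) + Sn^2+(aq), Q = [Sn^2+(aq)] / [Ag^+(aq)]^2 = 0.00188, giving log Q = −2.725.
E = E° − (0.0591/n)·log Q = +0.94 − (0.0591/2)(−2.725) = +1.02 V.

+1.02 V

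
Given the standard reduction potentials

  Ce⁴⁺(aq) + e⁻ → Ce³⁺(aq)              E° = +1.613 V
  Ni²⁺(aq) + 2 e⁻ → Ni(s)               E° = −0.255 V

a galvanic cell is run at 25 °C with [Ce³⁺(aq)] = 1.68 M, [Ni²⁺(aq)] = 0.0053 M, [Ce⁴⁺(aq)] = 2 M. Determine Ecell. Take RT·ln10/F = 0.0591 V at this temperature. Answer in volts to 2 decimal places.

The Ce⁴⁺/Ce³⁺ couple has the more positive E°, so it is the cathode; Ni²⁺/Ni is the anode.
The standard potential is +1.613 − (−0.255) = +1.868 V and the balanced reaction transfers n = 2 electrons.
For the overall reaction 2 Ce⁴⁺(aq) + Ni(s) → 2 Ce³⁺(aq) + Ni²⁺(aq), Q = ([Ce³⁺(aq)]^2·[Ni²⁺(aq)]) / [Ce⁴⁺(aq)]^2 = 0.00374, giving log Q = −2.427.
By the Nernst equation, E = +1.868 − (0.0591/2)·(−2.427) = +1.94 V.

+1.94 V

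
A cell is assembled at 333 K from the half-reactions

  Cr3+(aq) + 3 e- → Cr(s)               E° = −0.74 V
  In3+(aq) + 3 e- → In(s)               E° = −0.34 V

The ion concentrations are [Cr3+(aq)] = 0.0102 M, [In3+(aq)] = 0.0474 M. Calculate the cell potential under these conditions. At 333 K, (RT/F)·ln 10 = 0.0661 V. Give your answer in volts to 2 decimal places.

The In³⁺/In couple has the more positive E°, so it is the cathode; Cr³⁺/Cr is the anode.
E°cell = −0.34 − (−0.74) = +0.40 V, with n = 3 electrons transferred.
Balancing gives In3+(aq) + Cr(s) → In(s) + Cr3+(aq); hence Q = [Cr3+(aq)] / [In3+(aq)] = 0.215 (log Q = −0.667).
E = E° − (0.0661/n)·log Q = +0.40 − (0.0661/3)(−0.667) = +0.41 V.

+0.41 V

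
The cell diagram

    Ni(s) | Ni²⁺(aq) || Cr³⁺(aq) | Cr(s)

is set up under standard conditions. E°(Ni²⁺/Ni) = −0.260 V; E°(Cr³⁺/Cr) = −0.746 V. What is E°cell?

−0.486 V

By convention the left-hand electrode in cell notation is the anode (oxidation) and the right-hand electrode is the cathode (reduction).
E°cell = E°(right) − E°(left) = −0.746 − (−0.260) = −0.486 V.
The negative sign shows that, as written, the cell would require an external voltage to drive the reaction.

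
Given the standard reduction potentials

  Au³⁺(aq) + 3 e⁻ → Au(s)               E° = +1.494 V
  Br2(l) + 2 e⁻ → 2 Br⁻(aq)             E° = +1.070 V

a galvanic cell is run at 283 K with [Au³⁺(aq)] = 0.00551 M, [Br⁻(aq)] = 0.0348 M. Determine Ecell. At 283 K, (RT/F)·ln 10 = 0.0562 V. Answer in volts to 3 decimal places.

Au³⁺/Au is reduced (cathode, E° = +1.494 V) and Br₂/Br⁻ is oxidized (anode).
E°cell = +1.494 − (+1.070) = +0.424 V, with n = 6 electrons transferred.
The balanced reaction is 2 Au³⁺(aq) + 6 Br⁻(aq) → 2 Au(s) + 3 Br2(l), so Q = 1 / ([Au³⁺(aq)]^2·[Br⁻(aq)]^6) = 1.85×10^13 and log Q = 13.268.
By the Nernst equation, E = +0.424 − (0.0562/6)·(13.268) = +0.300 V.

+0.300 V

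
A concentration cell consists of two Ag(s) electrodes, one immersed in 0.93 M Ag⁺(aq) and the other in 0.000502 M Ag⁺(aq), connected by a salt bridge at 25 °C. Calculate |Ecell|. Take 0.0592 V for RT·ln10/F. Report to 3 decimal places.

0.193 V

For a concentration cell E°cell = 0, since both electrodes use the same couple.
The compartment with the higher Ag⁺(aq) concentration (0.93 M) acts as the cathode; ions are reduced there and produced at the dilute (0.000502 M) anode.
With n = 1, Ecell = −(0.0592/1)·log([dilute]/[conc]) = −(0.0592/1)·log(0.000502/0.93) = +0.193 V.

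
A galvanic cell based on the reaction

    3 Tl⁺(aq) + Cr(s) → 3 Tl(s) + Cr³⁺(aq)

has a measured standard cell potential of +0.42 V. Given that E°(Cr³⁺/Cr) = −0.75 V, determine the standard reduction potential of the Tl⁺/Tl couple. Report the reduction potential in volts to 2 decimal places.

−0.33 V

In the reaction as written the Tl⁺/Tl couple is reduced (cathode) and Cr³⁺/Cr is oxidized (anode), so E°cell = E°(Tl⁺/Tl) − E°(Cr³⁺/Cr).
E°(Tl⁺/Tl) = E°cell + E°(anode) = +0.42 + (−0.75) = −0.33 V.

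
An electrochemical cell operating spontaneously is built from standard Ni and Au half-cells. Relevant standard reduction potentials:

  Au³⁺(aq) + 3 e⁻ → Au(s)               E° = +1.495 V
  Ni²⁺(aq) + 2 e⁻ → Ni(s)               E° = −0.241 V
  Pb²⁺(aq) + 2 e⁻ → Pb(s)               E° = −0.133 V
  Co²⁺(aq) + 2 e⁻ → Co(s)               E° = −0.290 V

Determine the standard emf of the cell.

The Au³⁺/Au couple has the higher E°, so Au ion is reduced (cathode) and Ni is oxidized (anode).
E°cell = E°(cathode) − E°(anode) = +1.495 − (−0.241) = +1.736 V.

+1.736 V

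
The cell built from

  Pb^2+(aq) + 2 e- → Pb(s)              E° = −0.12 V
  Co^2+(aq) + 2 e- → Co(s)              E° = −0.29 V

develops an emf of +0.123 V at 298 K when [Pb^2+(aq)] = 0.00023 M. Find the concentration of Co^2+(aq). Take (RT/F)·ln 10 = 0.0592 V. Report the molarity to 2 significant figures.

0.0089 M

The Pb²⁺/Pb couple has the larger reduction potential, so it is the cathode: E°cell = −0.12 − (−0.29) = +0.17 V and n = 2.
From the Nernst equation, log Q = n(E° − E)/0.0592 = 2·(+0.17 − (+0.123))/0.0592 = 1.588.
The balanced reaction is Pb^2+(aq) + Co(s) → Pb(s) + Co^2+(aq), so Q = [Co^2+(aq)] / [Pb^2+(aq)].
Substituting the known concentrations and solving, log [Co^2+(aq)] = −2.050 and [Co^2+(aq)] = 0.0089 M.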